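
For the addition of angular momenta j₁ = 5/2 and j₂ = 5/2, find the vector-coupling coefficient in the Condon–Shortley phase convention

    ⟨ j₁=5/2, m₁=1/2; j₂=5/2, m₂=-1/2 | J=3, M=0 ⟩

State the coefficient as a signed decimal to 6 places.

-0.298142

triangle: 2!×3!×3!/9! = 72/362880
(j±m)!: 3!×2!×2!×3!×3!×3! = 5184
prefactor² = (2J+1)×Δ×N² = 36/5
  k=0: +1/(0!×2!×2!×2!×1!×1!) = 1/8
  k=1: −1/(1!×1!×1!×1!×2!×2!) = -1/4
  k=2: +1/(2!×0!×0!×0!×3!×3!) = 1/72
Σ = -1/9  ⇒  CG² = 36/5×(-1/9)² = 4/45
CG = −√(4/45) = -0.298142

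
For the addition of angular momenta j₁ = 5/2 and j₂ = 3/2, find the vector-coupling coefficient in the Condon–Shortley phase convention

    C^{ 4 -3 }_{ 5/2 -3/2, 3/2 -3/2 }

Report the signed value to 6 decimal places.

j₁+j₂−J=0  J+j₁−j₂=5  J−j₁+j₂=3  j₁+j₂+J+1=9
(j₁±m₁, j₂±m₂, J±M) = (1,4,0,3,1,7)
P² = 12960
sum k=0..0:
  [0] +1/144 = 1/144
S = 1/144
C² = P²·S² = 5/8 ; C = +0.790569

+0.790569  (= +√(5/8))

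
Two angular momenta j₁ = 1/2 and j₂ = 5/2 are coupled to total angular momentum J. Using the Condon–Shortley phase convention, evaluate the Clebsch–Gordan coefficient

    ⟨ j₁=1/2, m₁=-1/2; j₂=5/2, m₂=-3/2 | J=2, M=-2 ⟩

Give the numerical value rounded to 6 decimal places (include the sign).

triangle: 1!·0!·4!/6! = 24/720
(j±m)!: 0!·1!·1!·4!·0!·4! = 576
prefactor² = (2J+1)·Δ·N² = 96
  k=1: −1/(1!·0!·0!·0!·0!·4!) = -1/24
Σ = -1/24  ⇒  CG² = 96·(-1/24)² = 1/6
CG = −√(1/6) = -0.408248

−√(1/6) = -0.408248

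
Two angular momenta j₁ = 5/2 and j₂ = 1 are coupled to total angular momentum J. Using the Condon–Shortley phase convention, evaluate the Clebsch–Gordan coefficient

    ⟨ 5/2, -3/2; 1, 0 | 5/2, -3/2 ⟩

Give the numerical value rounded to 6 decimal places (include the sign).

−√(9/35) = -0.507093

√[6·1!4!1!/7! · 1!4!1!1!1!4!] = √(576/35)
  +(−1)^0/∏(0,1,4,1,0,0)! = 1/24  (running 1/24)
  +(−1)^1/∏(1,0,3,0,1,1)! = -1/6  (running -1/8)
⟨..|..⟩ = √(576/35)·(-1/8) = -0.507093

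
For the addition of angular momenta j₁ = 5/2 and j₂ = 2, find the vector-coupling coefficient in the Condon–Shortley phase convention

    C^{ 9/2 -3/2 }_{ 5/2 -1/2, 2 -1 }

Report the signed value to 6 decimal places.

√[10·0!5!4!/10! · 2!3!1!3!3!6!] = √(17280/7)
  +(−1)^0/∏(0,0,3,1,2,3)! = 1/72  (running 1/72)
⟨..|..⟩ = √(17280/7)·(1/72) = +0.690066

+√(10/21) ≈ +0.690066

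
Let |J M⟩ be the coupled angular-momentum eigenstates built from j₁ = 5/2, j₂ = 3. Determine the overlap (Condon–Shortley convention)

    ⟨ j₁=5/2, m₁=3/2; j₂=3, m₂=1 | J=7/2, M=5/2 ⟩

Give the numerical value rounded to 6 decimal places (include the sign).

√[8·2!3!4!/10! · 4!1!4!2!6!1!] = √(18432/35)
  +(−1)^0/∏(0,2,1,4,2,0)! = 1/96  (running 1/96)
  +(−1)^1/∏(1,1,0,3,3,1)! = -1/36  (running -5/288)
⟨..|..⟩ = √(18432/35)·(-5/288) = -0.398410

-0.398410  (= −√(10/63))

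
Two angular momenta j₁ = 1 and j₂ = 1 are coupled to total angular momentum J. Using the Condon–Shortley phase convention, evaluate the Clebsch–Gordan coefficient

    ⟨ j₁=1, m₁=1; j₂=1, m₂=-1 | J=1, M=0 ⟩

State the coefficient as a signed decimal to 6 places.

+0.707107

j₁+j₂−J=1  J+j₁−j₂=1  J−j₁+j₂=1  j₁+j₂+J+1=4
(j₁±m₁, j₂±m₂, J±M) = (2,0,0,2,1,1)
P² = 1/2
sum k=0..0:
  [0] +1/1 = 1
S = 1
C² = P²·S² = 1/2 ; C = +0.707107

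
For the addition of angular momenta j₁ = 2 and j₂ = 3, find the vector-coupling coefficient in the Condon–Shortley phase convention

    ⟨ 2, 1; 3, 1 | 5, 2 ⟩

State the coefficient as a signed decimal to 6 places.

triangle: 0!×4!×6!/11! = 17280/39916800
(j±m)!: 3!×1!×4!×2!×7!×3! = 8709120
prefactor² = (2J+1)×Δ×N² = 41472
  k=0: +1/(0!×0!×1!×4!×3!×2!) = 1/288
Σ = 1/288  ⇒  CG² = 41472×1/288² = 1/2
CG = +√(1/2) = +0.707107

+√(1/2) = +0.707107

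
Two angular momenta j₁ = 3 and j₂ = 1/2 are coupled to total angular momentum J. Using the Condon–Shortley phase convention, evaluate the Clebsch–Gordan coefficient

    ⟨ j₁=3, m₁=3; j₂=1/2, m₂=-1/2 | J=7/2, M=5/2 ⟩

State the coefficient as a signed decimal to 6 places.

√[8·0!6!1!/8! · 6!0!0!1!6!1!] = √(518400/7)
  +(−1)^0/∏(0,0,0,0,6,1)! = 1/720  (running 1/720)
⟨..|..⟩ = √(518400/7)·(1/720) = +0.377964

+0.377964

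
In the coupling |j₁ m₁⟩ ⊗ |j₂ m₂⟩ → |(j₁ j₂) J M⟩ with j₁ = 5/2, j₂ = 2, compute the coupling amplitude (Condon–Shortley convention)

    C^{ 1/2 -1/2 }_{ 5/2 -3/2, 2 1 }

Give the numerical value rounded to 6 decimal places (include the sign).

√[2·4!1!0!/6! · 1!4!3!1!0!1!] = √(48/5)
  +(−1)^3/∏(3,1,1,0,0,0)! = -1/6  (running -1/6)
⟨..|..⟩ = √(48/5)·(-1/6) = -0.516398

−√(4/15) ≈ -0.516398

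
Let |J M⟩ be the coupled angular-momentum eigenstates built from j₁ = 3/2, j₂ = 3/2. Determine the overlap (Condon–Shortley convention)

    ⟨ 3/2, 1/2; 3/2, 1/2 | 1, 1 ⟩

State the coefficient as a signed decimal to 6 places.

-0.632456

√[3·2!1!1!/5! · 2!1!2!1!2!0!] = √(2/5)
  +(−1)^1/∏(1,1,0,1,1,0)! = -1  (running -1)
⟨..|..⟩ = √(2/5)·(-1) = -0.632456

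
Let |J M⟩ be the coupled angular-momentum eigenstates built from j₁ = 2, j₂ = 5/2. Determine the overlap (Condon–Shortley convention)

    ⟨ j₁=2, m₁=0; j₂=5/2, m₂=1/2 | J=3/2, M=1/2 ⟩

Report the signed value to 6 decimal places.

+0.239046  (= +√(2/35))

j₁+j₂−J=3  J+j₁−j₂=1  J−j₁+j₂=2  j₁+j₂+J+1=7
(j₁±m₁, j₂±m₂, J±M) = (2,2,3,2,2,1)
P² = 32/35
sum k=1..2:
  [1] −1/4 = -1/4
  [2] +1/2 = 1/2
S = 1/4
C² = P²·S² = 2/35 ; C = +0.239046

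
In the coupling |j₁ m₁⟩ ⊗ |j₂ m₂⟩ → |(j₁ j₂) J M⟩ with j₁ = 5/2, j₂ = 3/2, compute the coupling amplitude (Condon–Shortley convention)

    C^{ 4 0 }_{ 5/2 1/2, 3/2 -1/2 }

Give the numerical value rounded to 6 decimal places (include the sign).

+0.654654  (= +√(3/7))

triangle: 0!×5!×3!/9! = 720/362880
(j±m)!: 3!×2!×1!×2!×4!×4! = 13824
prefactor² = (2J+1)×Δ×N² = 1728/7
  k=0: +1/(0!×0!×2!×1!×3!×2!) = 1/24
Σ = 1/24  ⇒  CG² = 1728/7×1/24² = 3/7
CG = +√(3/7) = +0.654654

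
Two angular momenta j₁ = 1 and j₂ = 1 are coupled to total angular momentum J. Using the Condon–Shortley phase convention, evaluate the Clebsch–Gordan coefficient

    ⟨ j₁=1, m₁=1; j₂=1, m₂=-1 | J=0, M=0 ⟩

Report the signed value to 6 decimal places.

j₁+j₂−J=2  J+j₁−j₂=0  J−j₁+j₂=0  j₁+j₂+J+1=3
(j₁±m₁, j₂±m₂, J±M) = (2,0,0,2,0,0)
P² = 4/3
sum k=0..0:
  [0] +1/2 = 1/2
S = 1/2
C² = P²·S² = 1/3 ; C = +0.577350

+0.577350  (= +√(1/3))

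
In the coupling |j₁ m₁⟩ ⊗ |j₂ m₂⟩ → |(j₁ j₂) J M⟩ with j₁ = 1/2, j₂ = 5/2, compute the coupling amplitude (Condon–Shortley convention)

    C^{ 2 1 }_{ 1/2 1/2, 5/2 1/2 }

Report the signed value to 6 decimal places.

+0.577350

j₁+j₂−J=1  J+j₁−j₂=0  J−j₁+j₂=4  j₁+j₂+J+1=6
(j₁±m₁, j₂±m₂, J±M) = (1,0,3,2,3,1)
P² = 12
sum k=0..0:
  [0] +1/6 = 1/6
S = 1/6
C² = P²·S² = 1/3 ; C = +0.577350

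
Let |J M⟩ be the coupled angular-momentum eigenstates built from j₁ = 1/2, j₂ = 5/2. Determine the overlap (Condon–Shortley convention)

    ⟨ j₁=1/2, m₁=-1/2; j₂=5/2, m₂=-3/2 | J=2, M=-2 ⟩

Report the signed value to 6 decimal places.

-0.408248

triangle: 1!*0!*4!/6! = 24/720
(j±m)!: 0!*1!*1!*4!*0!*4! = 576
prefactor² = (2J+1)*Δ*N² = 96
  k=1: −1/(1!*0!*0!*0!*0!*4!) = -1/24
Σ = -1/24  ⇒  CG² = 96*(-1/24)² = 1/6
CG = −√(1/6) = -0.408248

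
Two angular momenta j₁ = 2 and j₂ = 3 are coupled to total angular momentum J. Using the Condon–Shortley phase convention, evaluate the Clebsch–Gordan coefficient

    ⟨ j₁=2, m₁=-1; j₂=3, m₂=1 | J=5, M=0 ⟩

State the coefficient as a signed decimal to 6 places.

√[11·0!4!6!/11! · 1!3!4!2!5!5!] = √(138240/7)
  +(−1)^0/∏(0,0,3,4,1,2)! = 1/288  (running 1/288)
⟨..|..⟩ = √(138240/7)·(1/288) = +0.487950

+0.487950  (= +√(5/21))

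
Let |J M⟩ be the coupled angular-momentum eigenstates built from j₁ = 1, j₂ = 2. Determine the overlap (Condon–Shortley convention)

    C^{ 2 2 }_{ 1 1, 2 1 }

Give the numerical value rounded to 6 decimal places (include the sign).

+0.577350  (= +√(1/3))

√[5·1!1!3!/6! · 2!0!3!1!4!0!] = √(12)
  +(−1)^0/∏(0,1,0,3,1,0)! = 1/6  (running 1/6)
⟨..|..⟩ = √(12)·(1/6) = +0.577350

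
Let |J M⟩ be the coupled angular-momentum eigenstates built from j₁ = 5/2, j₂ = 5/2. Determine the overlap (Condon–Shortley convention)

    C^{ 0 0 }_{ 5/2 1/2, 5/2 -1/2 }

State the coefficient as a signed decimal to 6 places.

+√(1/6) = +0.408248

j₁+j₂−J=5  J+j₁−j₂=0  J−j₁+j₂=0  j₁+j₂+J+1=6
(j₁±m₁, j₂±m₂, J±M) = (3,2,2,3,0,0)
P² = 24
sum k=2..2:
  [2] +1/12 = 1/12
S = 1/12
C² = P²·S² = 1/6 ; C = +0.408248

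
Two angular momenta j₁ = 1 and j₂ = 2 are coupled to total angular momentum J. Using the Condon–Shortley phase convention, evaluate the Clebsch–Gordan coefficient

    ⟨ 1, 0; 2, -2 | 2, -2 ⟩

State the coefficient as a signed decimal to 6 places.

triangle: 1!×1!×3!/6! = 6/720
(j±m)!: 1!×1!×0!×4!×0!×4! = 576
prefactor² = (2J+1)×Δ×N² = 24
  k=0: +1/(0!×1!×1!×0!×0!×3!) = 1/6
Σ = 1/6  ⇒  CG² = 24×1/6² = 2/3
CG = +√(2/3) = +0.816497

+0.816497  (= +√(2/3))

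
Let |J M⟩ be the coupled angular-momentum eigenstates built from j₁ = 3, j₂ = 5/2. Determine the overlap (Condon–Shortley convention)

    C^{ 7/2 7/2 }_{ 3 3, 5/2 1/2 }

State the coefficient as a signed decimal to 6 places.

+0.577350  (= +√(1/3))

j₁+j₂−J=2  J+j₁−j₂=4  J−j₁+j₂=3  j₁+j₂+J+1=10
(j₁±m₁, j₂±m₂, J±M) = (6,0,3,2,7,0)
P² = 27648
sum k=0..0:
  [0] +1/288 = 1/288
S = 1/288
C² = P²·S² = 1/3 ; C = +0.577350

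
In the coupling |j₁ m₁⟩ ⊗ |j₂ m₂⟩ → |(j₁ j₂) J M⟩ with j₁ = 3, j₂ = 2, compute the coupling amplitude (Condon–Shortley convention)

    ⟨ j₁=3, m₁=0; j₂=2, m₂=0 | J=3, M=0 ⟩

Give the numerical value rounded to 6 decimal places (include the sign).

−√(4/15) = -0.516398

j₁+j₂−J=2  J+j₁−j₂=4  J−j₁+j₂=2  j₁+j₂+J+1=9
(j₁±m₁, j₂±m₂, J±M) = (3,3,2,2,3,3)
P² = 48/5
sum k=0..2:
  [0] +1/24 = 1/24
  [1] −1/4 = -1/4
  [2] +1/24 = 1/24
S = -1/6
C² = P²·S² = 4/15 ; C = -0.516398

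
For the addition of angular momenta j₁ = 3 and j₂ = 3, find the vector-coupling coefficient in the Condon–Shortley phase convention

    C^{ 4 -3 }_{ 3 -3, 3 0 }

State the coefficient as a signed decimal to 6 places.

+√(9/22) = +0.639602

√[9·2!4!4!/11! · 0!6!3!3!1!7!] = √(373248/11)
  +(−1)^2/∏(2,0,4,1,0,3)! = 1/288  (running 1/288)
⟨..|..⟩ = √(373248/11)·(1/288) = +0.639602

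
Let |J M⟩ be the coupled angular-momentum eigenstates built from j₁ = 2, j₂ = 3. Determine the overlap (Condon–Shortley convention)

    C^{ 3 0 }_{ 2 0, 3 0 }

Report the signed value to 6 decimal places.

j₁+j₂−J=2  J+j₁−j₂=2  J−j₁+j₂=4  j₁+j₂+J+1=9
(j₁±m₁, j₂±m₂, J±M) = (2,2,3,3,3,3)
P² = 48/5
sum k=0..2:
  [0] +1/24 = 1/24
  [1] −1/4 = -1/4
  [2] +1/24 = 1/24
S = -1/6
C² = P²·S² = 4/15 ; C = -0.516398

−√(4/15) ≈ -0.516398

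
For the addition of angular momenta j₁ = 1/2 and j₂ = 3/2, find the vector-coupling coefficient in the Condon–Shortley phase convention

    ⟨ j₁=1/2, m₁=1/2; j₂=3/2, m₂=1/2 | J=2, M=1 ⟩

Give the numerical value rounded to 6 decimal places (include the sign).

triangle: 0!*1!*3!/5! = 6/120
(j±m)!: 1!*0!*2!*1!*3!*1! = 12
prefactor² = (2J+1)*Δ*N² = 3
  k=0: +1/(0!*0!*0!*2!*1!*1!) = 1/2
Σ = 1/2  ⇒  CG² = 3*1/2² = 3/4
CG = +√(3/4) = +0.866025

+0.866025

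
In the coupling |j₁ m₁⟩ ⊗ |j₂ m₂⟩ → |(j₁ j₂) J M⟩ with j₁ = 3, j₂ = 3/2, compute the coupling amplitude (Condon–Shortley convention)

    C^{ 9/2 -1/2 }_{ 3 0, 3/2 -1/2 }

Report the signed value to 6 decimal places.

+0.690066  (= +√(10/21))

√[10·0!6!3!/10! · 3!3!1!2!4!5!] = √(17280/7)
  +(−1)^0/∏(0,0,3,1,3,2)! = 1/72  (running 1/72)
⟨..|..⟩ = √(17280/7)·(1/72) = +0.690066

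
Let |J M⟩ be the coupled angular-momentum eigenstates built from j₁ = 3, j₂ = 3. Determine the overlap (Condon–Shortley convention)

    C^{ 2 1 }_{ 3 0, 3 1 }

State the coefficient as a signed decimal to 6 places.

√[5·4!2!2!/9! · 3!3!4!2!3!1!] = √(96/7)
  +(−1)^2/∏(2,2,1,2,1,0)! = 1/8  (running 1/8)
  +(−1)^3/∏(3,1,0,1,2,1)! = -1/12  (running 1/24)
⟨..|..⟩ = √(96/7)·(1/24) = +0.154303

+0.154303  (= +√(1/42))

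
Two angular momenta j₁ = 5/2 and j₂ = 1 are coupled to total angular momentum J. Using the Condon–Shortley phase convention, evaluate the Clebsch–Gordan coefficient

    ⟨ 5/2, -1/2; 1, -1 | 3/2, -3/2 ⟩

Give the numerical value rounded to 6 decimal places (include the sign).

+√(1/15) ≈ +0.258199

j₁+j₂−J=2  J+j₁−j₂=3  J−j₁+j₂=0  j₁+j₂+J+1=6
(j₁±m₁, j₂±m₂, J±M) = (2,3,0,2,0,3)
P² = 48/5
sum k=0..0:
  [0] +1/12 = 1/12
S = 1/12
C² = P²·S² = 1/15 ; C = +0.258199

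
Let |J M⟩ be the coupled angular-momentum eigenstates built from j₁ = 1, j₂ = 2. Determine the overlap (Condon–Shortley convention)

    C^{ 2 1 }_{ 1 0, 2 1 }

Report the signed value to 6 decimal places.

√[5·1!1!3!/6! · 1!1!3!1!3!1!] = √(3/2)
  +(−1)^0/∏(0,1,1,3,0,0)! = 1/6  (running 1/6)
  +(−1)^1/∏(1,0,0,2,1,1)! = -1/2  (running -1/3)
⟨..|..⟩ = √(3/2)·(-1/3) = -0.408248

−√(1/6) = -0.408248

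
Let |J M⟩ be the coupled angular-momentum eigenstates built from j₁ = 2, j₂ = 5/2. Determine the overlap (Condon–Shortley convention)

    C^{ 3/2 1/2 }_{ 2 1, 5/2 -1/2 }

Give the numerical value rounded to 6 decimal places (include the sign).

-0.487950

triangle: 3!·1!·2!/7! = 12/5040
(j±m)!: 3!·1!·2!·3!·2!·1! = 144
prefactor² = (2J+1)·Δ·N² = 48/35
  k=0: +1/(0!·3!·1!·2!·0!·0!) = 1/12
  k=1: −1/(1!·2!·0!·1!·1!·1!) = -1/2
Σ = -5/12  ⇒  CG² = 48/35·(-5/12)² = 5/21
CG = −√(5/21) = -0.487950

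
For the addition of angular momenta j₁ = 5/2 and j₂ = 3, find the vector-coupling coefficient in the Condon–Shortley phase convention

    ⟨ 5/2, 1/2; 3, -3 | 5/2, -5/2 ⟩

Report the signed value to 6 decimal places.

j₁+j₂−J=3  J+j₁−j₂=2  J−j₁+j₂=3  j₁+j₂+J+1=9
(j₁±m₁, j₂±m₂, J±M) = (3,2,0,6,0,5)
P² = 8640/7
sum k=0..0:
  [0] +1/72 = 1/72
S = 1/72
C² = P²·S² = 5/21 ; C = +0.487950

+0.487950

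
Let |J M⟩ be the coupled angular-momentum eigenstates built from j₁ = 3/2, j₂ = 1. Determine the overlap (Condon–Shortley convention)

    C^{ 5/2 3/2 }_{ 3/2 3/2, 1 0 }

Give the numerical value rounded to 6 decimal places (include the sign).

+0.632456

triangle: 0!*3!*2!/6! = 12/720
(j±m)!: 3!*0!*1!*1!*4!*1! = 144
prefactor² = (2J+1)*Δ*N² = 72/5
  k=0: +1/(0!*0!*0!*1!*3!*1!) = 1/6
Σ = 1/6  ⇒  CG² = 72/5*1/6² = 2/5
CG = +√(2/5) = +0.632456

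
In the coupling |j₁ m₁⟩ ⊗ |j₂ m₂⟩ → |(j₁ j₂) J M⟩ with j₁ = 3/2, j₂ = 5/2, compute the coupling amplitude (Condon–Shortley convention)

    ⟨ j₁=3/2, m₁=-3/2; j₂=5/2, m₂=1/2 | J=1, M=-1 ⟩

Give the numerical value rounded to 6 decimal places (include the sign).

-0.223607  (= −√(1/20))

j₁+j₂−J=3  J+j₁−j₂=0  J−j₁+j₂=2  j₁+j₂+J+1=6
(j₁±m₁, j₂±m₂, J±M) = (0,3,3,2,0,2)
P² = 36/5
sum k=3..3:
  [3] −1/12 = -1/12
S = -1/12
C² = P²·S² = 1/20 ; C = -0.223607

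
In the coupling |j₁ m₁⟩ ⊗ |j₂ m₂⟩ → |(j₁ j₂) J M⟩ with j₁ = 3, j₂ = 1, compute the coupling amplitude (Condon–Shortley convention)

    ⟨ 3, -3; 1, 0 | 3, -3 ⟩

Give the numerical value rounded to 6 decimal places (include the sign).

j₁+j₂−J=1  J+j₁−j₂=5  J−j₁+j₂=1  j₁+j₂+J+1=8
(j₁±m₁, j₂±m₂, J±M) = (0,6,1,1,0,6)
P² = 10800
sum k=1..1:
  [1] −1/120 = -1/120
S = -1/120
C² = P²·S² = 3/4 ; C = -0.866025

−√(3/4) ≈ -0.866025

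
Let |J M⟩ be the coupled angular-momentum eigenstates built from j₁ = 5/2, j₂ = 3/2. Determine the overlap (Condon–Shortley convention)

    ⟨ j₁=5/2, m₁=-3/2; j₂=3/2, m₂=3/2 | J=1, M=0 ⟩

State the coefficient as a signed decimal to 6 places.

−√(1/5) = -0.447214

√[3·3!2!0!/6! · 1!4!3!0!1!1!] = √(36/5)
  +(−1)^3/∏(3,0,1,0,1,0)! = -1/6  (running -1/6)
⟨..|..⟩ = √(36/5)·(-1/6) = -0.447214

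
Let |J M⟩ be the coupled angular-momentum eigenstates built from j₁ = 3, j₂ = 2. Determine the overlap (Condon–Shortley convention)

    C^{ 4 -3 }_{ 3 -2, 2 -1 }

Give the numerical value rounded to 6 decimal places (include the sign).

j₁+j₂−J=1  J+j₁−j₂=5  J−j₁+j₂=3  j₁+j₂+J+1=10
(j₁±m₁, j₂±m₂, J±M) = (1,5,1,3,1,7)
P² = 6480
sum k=0..1:
  [0] +1/240 = 1/240
  [1] −1/144 = -1/144
S = -1/360
C² = P²·S² = 1/20 ; C = -0.223607

-0.223607  (= −√(1/20))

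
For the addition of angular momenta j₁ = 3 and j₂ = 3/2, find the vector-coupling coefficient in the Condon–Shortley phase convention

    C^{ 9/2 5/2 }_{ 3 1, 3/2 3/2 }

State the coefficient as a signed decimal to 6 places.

+√(5/12) = +0.645497

j₁+j₂−J=0  J+j₁−j₂=6  J−j₁+j₂=3  j₁+j₂+J+1=10
(j₁±m₁, j₂±m₂, J±M) = (4,2,3,0,7,2)
P² = 34560
sum k=0..0:
  [0] +1/288 = 1/288
S = 1/288
C² = P²·S² = 5/12 ; C = +0.645497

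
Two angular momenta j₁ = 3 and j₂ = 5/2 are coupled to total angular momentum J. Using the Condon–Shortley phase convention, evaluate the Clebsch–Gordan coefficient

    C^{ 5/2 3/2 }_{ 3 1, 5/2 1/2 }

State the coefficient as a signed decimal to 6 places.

√[6·3!3!2!/9! · 4!2!3!2!4!1!] = √(576/35)
  +(−1)^1/∏(1,2,1,2,2,0)! = -1/8  (running -1/8)
  +(−1)^2/∏(2,1,0,1,3,1)! = 1/12  (running -1/24)
⟨..|..⟩ = √(576/35)·(-1/24) = -0.169031

-0.169031  (= −√(1/35))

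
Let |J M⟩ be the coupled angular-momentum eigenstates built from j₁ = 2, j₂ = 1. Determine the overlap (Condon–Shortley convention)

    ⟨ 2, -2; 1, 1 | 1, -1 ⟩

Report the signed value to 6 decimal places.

triangle: 2!·2!·0!/5! = 4/120
(j±m)!: 0!·4!·2!·0!·0!·2! = 96
prefactor² = (2J+1)·Δ·N² = 48/5
  k=2: +1/(2!·0!·2!·0!·0!·0!) = 1/4
Σ = 1/4  ⇒  CG² = 48/5·1/4² = 3/5
CG = +√(3/5) = +0.774597

+0.774597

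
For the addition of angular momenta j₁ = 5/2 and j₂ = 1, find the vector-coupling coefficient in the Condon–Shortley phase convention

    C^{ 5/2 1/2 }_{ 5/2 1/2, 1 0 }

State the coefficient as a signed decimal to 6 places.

+0.169031

√[6·1!4!1!/7! · 3!2!1!1!3!2!] = √(144/35)
  +(−1)^0/∏(0,1,2,1,2,0)! = 1/4  (running 1/4)
  +(−1)^1/∏(1,0,1,0,3,1)! = -1/6  (running 1/12)
⟨..|..⟩ = √(144/35)·(1/12) = +0.169031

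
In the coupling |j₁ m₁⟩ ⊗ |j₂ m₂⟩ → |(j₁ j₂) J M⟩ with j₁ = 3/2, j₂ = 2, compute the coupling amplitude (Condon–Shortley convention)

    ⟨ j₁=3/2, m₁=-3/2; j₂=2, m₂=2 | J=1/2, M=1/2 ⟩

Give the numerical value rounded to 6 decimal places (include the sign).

triangle: 3!·0!·1!/5! = 6/120
(j±m)!: 0!·3!·4!·0!·1!·0! = 144
prefactor² = (2J+1)·Δ·N² = 72/5
  k=3: −1/(3!·0!·0!·1!·0!·0!) = -1/6
Σ = -1/6  ⇒  CG² = 72/5·(-1/6)² = 2/5
CG = −√(2/5) = -0.632456

-0.632456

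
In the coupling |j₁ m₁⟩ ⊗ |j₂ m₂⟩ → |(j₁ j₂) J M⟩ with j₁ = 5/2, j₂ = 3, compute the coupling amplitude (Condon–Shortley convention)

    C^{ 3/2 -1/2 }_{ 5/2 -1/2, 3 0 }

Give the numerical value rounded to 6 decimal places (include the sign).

√[4·4!1!2!/8! · 2!3!3!3!1!2!] = √(144/35)
  +(−1)^2/∏(2,2,1,1,0,1)! = 1/4  (running 1/4)
  +(−1)^3/∏(3,1,0,0,1,2)! = -1/12  (running 1/6)
⟨..|..⟩ = √(144/35)·(1/6) = +0.338062

+0.338062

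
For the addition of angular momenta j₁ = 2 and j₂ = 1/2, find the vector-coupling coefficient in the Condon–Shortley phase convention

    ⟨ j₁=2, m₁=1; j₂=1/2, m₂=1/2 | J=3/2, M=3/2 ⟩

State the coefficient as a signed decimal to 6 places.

-0.447214  (= −√(1/5))

triangle: 1!·3!·0!/5! = 6/120
(j±m)!: 3!·1!·1!·0!·3!·0! = 36
prefactor² = (2J+1)·Δ·N² = 36/5
  k=1: −1/(1!·0!·0!·0!·3!·0!) = -1/6
Σ = -1/6  ⇒  CG² = 36/5·(-1/6)² = 1/5
CG = −√(1/5) = -0.447214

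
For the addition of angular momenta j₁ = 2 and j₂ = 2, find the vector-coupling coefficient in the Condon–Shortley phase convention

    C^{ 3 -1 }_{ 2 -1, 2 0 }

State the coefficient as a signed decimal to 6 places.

-0.447214

triangle: 1!*3!*3!/8! = 36/40320
(j±m)!: 1!*3!*2!*2!*2!*4! = 1152
prefactor² = (2J+1)*Δ*N² = 36/5
  k=0: +1/(0!*1!*3!*2!*0!*1!) = 1/12
  k=1: −1/(1!*0!*2!*1!*1!*2!) = -1/4
Σ = -1/6  ⇒  CG² = 36/5*(-1/6)² = 1/5
CG = −√(1/5) = -0.447214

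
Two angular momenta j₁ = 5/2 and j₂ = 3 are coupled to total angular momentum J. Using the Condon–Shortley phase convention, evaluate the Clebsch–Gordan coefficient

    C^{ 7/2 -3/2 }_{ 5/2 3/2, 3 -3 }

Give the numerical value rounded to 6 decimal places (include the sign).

+√(2/7) = +0.534522

triangle: 2!·3!·4!/10! = 288/3628800
(j±m)!: 4!·1!·0!·6!·2!·5! = 4147200
prefactor² = (2J+1)·Δ·N² = 18432/7
  k=0: +1/(0!·2!·1!·0!·2!·4!) = 1/96
Σ = 1/96  ⇒  CG² = 18432/7·1/96² = 2/7
CG = +√(2/7) = +0.534522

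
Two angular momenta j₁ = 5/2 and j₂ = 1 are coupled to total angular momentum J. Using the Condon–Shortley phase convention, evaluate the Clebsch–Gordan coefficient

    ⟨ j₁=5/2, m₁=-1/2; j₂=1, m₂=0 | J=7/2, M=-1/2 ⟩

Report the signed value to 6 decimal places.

√[8·0!5!2!/8! · 2!3!1!1!3!4!] = √(576/7)
  +(−1)^0/∏(0,0,3,1,2,1)! = 1/12  (running 1/12)
⟨..|..⟩ = √(576/7)·(1/12) = +0.755929

+√(4/7) ≈ +0.755929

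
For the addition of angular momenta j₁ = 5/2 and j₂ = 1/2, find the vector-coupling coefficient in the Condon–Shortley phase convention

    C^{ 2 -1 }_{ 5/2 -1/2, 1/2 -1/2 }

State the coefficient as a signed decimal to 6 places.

+√(1/3) ≈ +0.577350

j₁+j₂−J=1  J+j₁−j₂=4  J−j₁+j₂=0  j₁+j₂+J+1=6
(j₁±m₁, j₂±m₂, J±M) = (2,3,0,1,1,3)
P² = 12
sum k=0..0:
  [0] +1/6 = 1/6
S = 1/6
C² = P²·S² = 1/3 ; C = +0.577350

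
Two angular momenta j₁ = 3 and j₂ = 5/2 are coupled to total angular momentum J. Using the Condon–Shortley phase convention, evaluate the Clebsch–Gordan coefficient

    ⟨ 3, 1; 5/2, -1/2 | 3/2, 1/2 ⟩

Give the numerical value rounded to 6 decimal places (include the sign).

-0.097590

triangle: 4!*2!*1!/8! = 48/40320
(j±m)!: 4!*2!*2!*3!*2!*1! = 1152
prefactor² = (2J+1)*Δ*N² = 192/35
  k=1: −1/(1!*3!*1!*1!*1!*0!) = -1/6
  k=2: +1/(2!*2!*0!*0!*2!*1!) = 1/8
Σ = -1/24  ⇒  CG² = 192/35*(-1/24)² = 1/105
CG = −√(1/105) = -0.097590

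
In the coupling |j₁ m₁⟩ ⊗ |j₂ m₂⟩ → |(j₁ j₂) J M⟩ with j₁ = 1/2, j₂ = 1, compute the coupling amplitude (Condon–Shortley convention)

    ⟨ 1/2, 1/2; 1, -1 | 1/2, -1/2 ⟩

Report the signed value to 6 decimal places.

+√(2/3) ≈ +0.816497

√[2·1!0!1!/3! · 1!0!0!2!0!1!] = √(2/3)
  +(−1)^0/∏(0,1,0,0,0,1)! = 1  (running 1)
⟨..|..⟩ = √(2/3)·(1) = +0.816497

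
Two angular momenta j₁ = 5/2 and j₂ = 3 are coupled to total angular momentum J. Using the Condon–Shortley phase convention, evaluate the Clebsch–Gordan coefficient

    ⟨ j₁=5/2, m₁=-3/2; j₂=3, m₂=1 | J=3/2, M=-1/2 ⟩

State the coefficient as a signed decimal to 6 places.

triangle: 4!×1!×2!/8! = 48/40320
(j±m)!: 1!×4!×4!×2!×1!×2! = 2304
prefactor² = (2J+1)×Δ×N² = 384/35
  k=3: −1/(3!×1!×1!×1!×0!×1!) = -1/6
  k=4: +1/(4!×0!×0!×0!×1!×2!) = 1/48
Σ = -7/48  ⇒  CG² = 384/35×(-7/48)² = 7/30
CG = −√(7/30) = -0.483046

-0.483046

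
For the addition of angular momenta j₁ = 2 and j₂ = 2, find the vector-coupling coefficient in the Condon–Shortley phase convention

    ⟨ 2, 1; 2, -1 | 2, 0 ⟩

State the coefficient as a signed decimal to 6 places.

√[5·2!2!2!/7! · 3!1!1!3!2!2!] = √(8/7)
  +(−1)^0/∏(0,2,1,1,1,1)! = 1/2  (running 1/2)
  +(−1)^1/∏(1,1,0,0,2,2)! = -1/4  (running 1/4)
⟨..|..⟩ = √(8/7)·(1/4) = +0.267261

+0.267261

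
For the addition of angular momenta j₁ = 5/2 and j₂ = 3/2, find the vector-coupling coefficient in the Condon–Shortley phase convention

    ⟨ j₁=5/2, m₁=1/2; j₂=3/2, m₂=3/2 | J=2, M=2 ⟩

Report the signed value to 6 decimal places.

+0.377964

j₁+j₂−J=2  J+j₁−j₂=3  J−j₁+j₂=1  j₁+j₂+J+1=7
(j₁±m₁, j₂±m₂, J±M) = (3,2,3,0,4,0)
P² = 144/7
sum k=2..2:
  [2] +1/12 = 1/12
S = 1/12
C² = P²·S² = 1/7 ; C = +0.377964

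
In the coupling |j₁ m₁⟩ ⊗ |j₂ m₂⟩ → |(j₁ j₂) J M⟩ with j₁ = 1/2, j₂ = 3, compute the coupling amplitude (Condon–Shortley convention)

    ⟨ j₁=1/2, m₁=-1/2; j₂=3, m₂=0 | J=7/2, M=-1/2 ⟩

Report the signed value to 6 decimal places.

+√(4/7) = +0.755929

j₁+j₂−J=0  J+j₁−j₂=1  J−j₁+j₂=6  j₁+j₂+J+1=8
(j₁±m₁, j₂±m₂, J±M) = (0,1,3,3,3,4)
P² = 5184/7
sum k=0..0:
  [0] +1/36 = 1/36
S = 1/36
C² = P²·S² = 4/7 ; C = +0.755929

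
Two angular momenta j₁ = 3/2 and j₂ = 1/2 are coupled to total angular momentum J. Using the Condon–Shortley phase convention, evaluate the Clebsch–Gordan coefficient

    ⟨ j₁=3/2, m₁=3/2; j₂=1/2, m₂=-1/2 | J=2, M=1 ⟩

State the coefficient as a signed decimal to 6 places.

j₁+j₂−J=0  J+j₁−j₂=3  J−j₁+j₂=1  j₁+j₂+J+1=5
(j₁±m₁, j₂±m₂, J±M) = (3,0,0,1,3,1)
P² = 9
sum k=0..0:
  [0] +1/6 = 1/6
S = 1/6
C² = P²·S² = 1/4 ; C = +0.500000

+0.500000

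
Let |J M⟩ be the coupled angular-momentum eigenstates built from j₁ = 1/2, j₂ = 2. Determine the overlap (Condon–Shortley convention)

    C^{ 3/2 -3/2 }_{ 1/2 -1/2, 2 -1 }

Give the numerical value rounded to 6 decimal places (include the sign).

-0.447214

triangle: 1!·0!·3!/5! = 6/120
(j±m)!: 0!·1!·1!·3!·0!·3! = 36
prefactor² = (2J+1)·Δ·N² = 36/5
  k=1: −1/(1!·0!·0!·0!·0!·3!) = -1/6
Σ = -1/6  ⇒  CG² = 36/5·(-1/6)² = 1/5
CG = −√(1/5) = -0.447214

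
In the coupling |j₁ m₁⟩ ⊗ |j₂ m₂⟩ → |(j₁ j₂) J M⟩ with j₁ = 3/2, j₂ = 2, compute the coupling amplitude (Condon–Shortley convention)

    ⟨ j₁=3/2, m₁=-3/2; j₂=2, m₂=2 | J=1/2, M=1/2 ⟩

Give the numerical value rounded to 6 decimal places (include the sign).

-0.632456  (= −√(2/5))

√[2·3!0!1!/5! · 0!3!4!0!1!0!] = √(72/5)
  +(−1)^3/∏(3,0,0,1,0,0)! = -1/6  (running -1/6)
⟨..|..⟩ = √(72/5)·(-1/6) = -0.632456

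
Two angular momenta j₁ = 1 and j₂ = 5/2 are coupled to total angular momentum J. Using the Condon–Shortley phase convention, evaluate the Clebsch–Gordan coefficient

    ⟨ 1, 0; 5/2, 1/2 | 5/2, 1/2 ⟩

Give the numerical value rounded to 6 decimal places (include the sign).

−√(1/35) = -0.169031

j₁+j₂−J=1  J+j₁−j₂=1  J−j₁+j₂=4  j₁+j₂+J+1=7
(j₁±m₁, j₂±m₂, J±M) = (1,1,3,2,3,2)
P² = 144/35
sum k=0..1:
  [0] +1/6 = 1/6
  [1] −1/4 = -1/4
S = -1/12
C² = P²·S² = 1/35 ; C = -0.169031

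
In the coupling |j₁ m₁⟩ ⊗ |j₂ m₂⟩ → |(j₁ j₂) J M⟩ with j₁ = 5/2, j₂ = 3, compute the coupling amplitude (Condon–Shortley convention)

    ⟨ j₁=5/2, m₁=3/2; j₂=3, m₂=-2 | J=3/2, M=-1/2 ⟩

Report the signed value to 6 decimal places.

-0.218218  (= −√(1/21))

j₁+j₂−J=4  J+j₁−j₂=1  J−j₁+j₂=2  j₁+j₂+J+1=8
(j₁±m₁, j₂±m₂, J±M) = (4,1,1,5,1,2)
P² = 192/7
sum k=0..1:
  [0] +1/24 = 1/24
  [1] −1/12 = -1/12
S = -1/24
C² = P²·S² = 1/21 ; C = -0.218218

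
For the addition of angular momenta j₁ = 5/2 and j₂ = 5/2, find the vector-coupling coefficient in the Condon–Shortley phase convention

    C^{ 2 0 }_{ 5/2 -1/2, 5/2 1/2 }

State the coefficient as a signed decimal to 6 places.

triangle: 3!·2!·2!/8! = 24/40320
(j±m)!: 2!·3!·3!·2!·2!·2! = 576
prefactor² = (2J+1)·Δ·N² = 12/7
  k=1: −1/(1!·2!·2!·2!·0!·0!) = -1/8
  k=2: +1/(2!·1!·1!·1!·1!·1!) = 1/2
  k=3: −1/(3!·0!·0!·0!·2!·2!) = -1/24
Σ = 1/3  ⇒  CG² = 12/7·1/3² = 4/21
CG = +√(4/21) = +0.436436

+√(4/21) ≈ +0.436436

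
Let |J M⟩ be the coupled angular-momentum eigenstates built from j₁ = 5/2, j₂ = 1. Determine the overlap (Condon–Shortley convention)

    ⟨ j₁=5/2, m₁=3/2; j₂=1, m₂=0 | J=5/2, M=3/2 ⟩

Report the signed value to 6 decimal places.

+√(9/35) ≈ +0.507093

j₁+j₂−J=1  J+j₁−j₂=4  J−j₁+j₂=1  j₁+j₂+J+1=7
(j₁±m₁, j₂±m₂, J±M) = (4,1,1,1,4,1)
P² = 576/35
sum k=0..1:
  [0] +1/6 = 1/6
  [1] −1/24 = -1/24
S = 1/8
C² = P²·S² = 9/35 ; C = +0.507093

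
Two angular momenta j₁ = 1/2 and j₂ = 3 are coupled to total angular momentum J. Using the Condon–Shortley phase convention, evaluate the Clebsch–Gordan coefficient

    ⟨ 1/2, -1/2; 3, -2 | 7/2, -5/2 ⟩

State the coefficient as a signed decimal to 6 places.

+√(6/7) ≈ +0.925820

j₁+j₂−J=0  J+j₁−j₂=1  J−j₁+j₂=6  j₁+j₂+J+1=8
(j₁±m₁, j₂±m₂, J±M) = (0,1,1,5,1,6)
P² = 86400/7
sum k=0..0:
  [0] +1/120 = 1/120
S = 1/120
C² = P²·S² = 6/7 ; C = +0.925820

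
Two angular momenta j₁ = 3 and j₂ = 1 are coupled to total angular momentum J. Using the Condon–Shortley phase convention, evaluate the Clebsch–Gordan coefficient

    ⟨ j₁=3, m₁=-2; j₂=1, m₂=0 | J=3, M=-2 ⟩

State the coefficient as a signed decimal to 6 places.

√[7·1!5!1!/8! · 1!5!1!1!1!5!] = √(300)
  +(−1)^0/∏(0,1,5,1,0,0)! = 1/120  (running 1/120)
  +(−1)^1/∏(1,0,4,0,1,1)! = -1/24  (running -1/30)
⟨..|..⟩ = √(300)·(-1/30) = -0.577350

−√(1/3) = -0.577350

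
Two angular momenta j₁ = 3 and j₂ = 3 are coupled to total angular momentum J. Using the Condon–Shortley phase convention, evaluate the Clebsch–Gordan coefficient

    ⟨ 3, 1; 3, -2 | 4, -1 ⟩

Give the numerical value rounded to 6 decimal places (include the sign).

+0.455842  (= +√(16/77))

√[9·2!4!4!/11! · 4!2!1!5!3!5!] = √(82944/77)
  +(−1)^0/∏(0,2,2,1,2,3)! = 1/48  (running 1/48)
  +(−1)^1/∏(1,1,1,0,3,4)! = -1/144  (running 1/72)
⟨..|..⟩ = √(82944/77)·(1/72) = +0.455842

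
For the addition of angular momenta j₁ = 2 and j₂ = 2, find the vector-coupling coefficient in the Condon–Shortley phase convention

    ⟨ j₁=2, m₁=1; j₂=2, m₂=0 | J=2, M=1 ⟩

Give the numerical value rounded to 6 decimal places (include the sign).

√[5·2!2!2!/7! · 3!1!2!2!3!1!] = √(8/7)
  +(−1)^0/∏(0,2,1,2,1,0)! = 1/4  (running 1/4)
  +(−1)^1/∏(1,1,0,1,2,1)! = -1/2  (running -1/4)
⟨..|..⟩ = √(8/7)·(-1/4) = -0.267261

-0.267261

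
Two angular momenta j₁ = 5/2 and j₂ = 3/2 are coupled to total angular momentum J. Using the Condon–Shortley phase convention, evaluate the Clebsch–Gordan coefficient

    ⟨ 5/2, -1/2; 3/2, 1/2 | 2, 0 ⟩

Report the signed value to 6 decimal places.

√[5·2!3!1!/7! · 2!3!2!1!2!2!] = √(8/7)
  +(−1)^1/∏(1,1,2,1,1,0)! = -1/2  (running -1/2)
  +(−1)^2/∏(2,0,1,0,2,1)! = 1/4  (running -1/4)
⟨..|..⟩ = √(8/7)·(-1/4) = -0.267261

-0.267261  (= −√(1/14))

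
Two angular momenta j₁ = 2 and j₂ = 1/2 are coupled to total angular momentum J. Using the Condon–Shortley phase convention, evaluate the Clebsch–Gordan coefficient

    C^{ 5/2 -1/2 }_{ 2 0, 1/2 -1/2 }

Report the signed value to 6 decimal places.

j₁+j₂−J=0  J+j₁−j₂=4  J−j₁+j₂=1  j₁+j₂+J+1=6
(j₁±m₁, j₂±m₂, J±M) = (2,2,0,1,2,3)
P² = 48/5
sum k=0..0:
  [0] +1/4 = 1/4
S = 1/4
C² = P²·S² = 3/5 ; C = +0.774597

+0.774597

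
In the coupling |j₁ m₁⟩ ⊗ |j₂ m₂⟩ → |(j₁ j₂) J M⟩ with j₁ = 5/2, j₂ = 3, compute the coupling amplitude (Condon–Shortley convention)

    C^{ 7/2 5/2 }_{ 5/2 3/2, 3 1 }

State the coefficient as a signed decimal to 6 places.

j₁+j₂−J=2  J+j₁−j₂=3  J−j₁+j₂=4  j₁+j₂+J+1=10
(j₁±m₁, j₂±m₂, J±M) = (4,1,4,2,6,1)
P² = 18432/35
sum k=0..1:
  [0] +1/96 = 1/96
  [1] −1/36 = -1/36
S = -5/288
C² = P²·S² = 10/63 ; C = -0.398410

−√(10/63) = -0.398410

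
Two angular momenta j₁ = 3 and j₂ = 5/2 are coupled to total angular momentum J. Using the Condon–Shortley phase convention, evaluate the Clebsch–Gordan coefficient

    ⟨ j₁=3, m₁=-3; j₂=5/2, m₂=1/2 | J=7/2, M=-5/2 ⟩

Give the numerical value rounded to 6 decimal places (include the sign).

+0.654654  (= +√(3/7))

√[8·2!4!3!/10! · 0!6!3!2!1!6!] = √(27648/7)
  +(−1)^2/∏(2,0,4,1,0,2)! = 1/96  (running 1/96)
⟨..|..⟩ = √(27648/7)·(1/96) = +0.654654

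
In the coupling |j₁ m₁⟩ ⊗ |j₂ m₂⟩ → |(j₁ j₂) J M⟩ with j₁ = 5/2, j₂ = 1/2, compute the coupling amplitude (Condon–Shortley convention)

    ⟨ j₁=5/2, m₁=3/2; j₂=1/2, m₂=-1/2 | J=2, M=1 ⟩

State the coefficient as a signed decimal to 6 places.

+0.816497  (= +√(2/3))

j₁+j₂−J=1  J+j₁−j₂=4  J−j₁+j₂=0  j₁+j₂+J+1=6
(j₁±m₁, j₂±m₂, J±M) = (4,1,0,1,3,1)
P² = 24
sum k=0..0:
  [0] +1/6 = 1/6
S = 1/6
C² = P²·S² = 2/3 ; C = +0.816497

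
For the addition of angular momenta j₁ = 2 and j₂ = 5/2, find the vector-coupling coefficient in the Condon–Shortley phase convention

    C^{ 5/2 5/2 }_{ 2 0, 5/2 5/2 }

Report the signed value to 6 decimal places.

+√(5/14) = +0.597614

√[6·2!2!3!/8! · 2!2!5!0!5!0!] = √(1440/7)
  +(−1)^2/∏(2,0,0,3,2,0)! = 1/24  (running 1/24)
⟨..|..⟩ = √(1440/7)·(1/24) = +0.597614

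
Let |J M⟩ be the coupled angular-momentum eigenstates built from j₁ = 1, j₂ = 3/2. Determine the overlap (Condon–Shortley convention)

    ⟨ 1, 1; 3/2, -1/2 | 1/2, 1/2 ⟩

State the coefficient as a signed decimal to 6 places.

triangle: 2!*0!*1!/4! = 2/24
(j±m)!: 2!*0!*1!*2!*1!*0! = 4
prefactor² = (2J+1)*Δ*N² = 2/3
  k=0: +1/(0!*2!*0!*1!*0!*0!) = 1/2
Σ = 1/2  ⇒  CG² = 2/3*1/2² = 1/6
CG = +√(1/6) = +0.408248

+0.408248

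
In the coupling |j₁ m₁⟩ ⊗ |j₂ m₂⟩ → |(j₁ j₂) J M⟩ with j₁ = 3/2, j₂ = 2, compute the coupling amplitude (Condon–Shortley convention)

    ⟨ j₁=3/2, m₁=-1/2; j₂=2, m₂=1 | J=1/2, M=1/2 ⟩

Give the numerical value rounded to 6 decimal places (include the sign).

√[2·3!0!1!/5! · 1!2!3!1!1!0!] = √(6/5)
  +(−1)^2/∏(2,1,0,1,0,0)! = 1/2  (running 1/2)
⟨..|..⟩ = √(6/5)·(1/2) = +0.547723

+0.547723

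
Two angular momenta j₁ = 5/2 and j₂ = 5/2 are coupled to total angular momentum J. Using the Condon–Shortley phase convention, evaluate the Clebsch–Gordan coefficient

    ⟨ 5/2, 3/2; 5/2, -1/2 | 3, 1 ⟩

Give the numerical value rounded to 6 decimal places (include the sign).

+√(1/30) = +0.182574

j₁+j₂−J=2  J+j₁−j₂=3  J−j₁+j₂=3  j₁+j₂+J+1=9
(j₁±m₁, j₂±m₂, J±M) = (4,1,2,3,4,2)
P² = 96/5
sum k=0..1:
  [0] +1/8 = 1/8
  [1] −1/12 = -1/12
S = 1/24
C² = P²·S² = 1/30 ; C = +0.182574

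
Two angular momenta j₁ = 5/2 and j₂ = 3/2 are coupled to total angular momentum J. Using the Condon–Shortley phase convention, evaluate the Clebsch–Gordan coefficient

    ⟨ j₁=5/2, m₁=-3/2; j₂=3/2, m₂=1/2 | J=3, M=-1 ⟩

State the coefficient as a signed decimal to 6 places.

triangle: 1!·4!·2!/8! = 48/40320
(j±m)!: 1!·4!·2!·1!·2!·4! = 2304
prefactor² = (2J+1)·Δ·N² = 96/5
  k=0: +1/(0!·1!·4!·2!·0!·0!) = 1/48
  k=1: −1/(1!·0!·3!·1!·1!·1!) = -1/6
Σ = -7/48  ⇒  CG² = 96/5·(-7/48)² = 49/120
CG = −√(49/120) = -0.639010

−√(49/120) = -0.639010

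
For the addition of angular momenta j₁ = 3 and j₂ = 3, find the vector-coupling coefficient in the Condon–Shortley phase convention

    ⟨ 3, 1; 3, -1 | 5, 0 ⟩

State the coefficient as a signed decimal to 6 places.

√[11·1!5!5!/12! · 4!2!2!4!5!5!] = √(76800/7)
  +(−1)^0/∏(0,1,2,2,3,3)! = 1/144  (running 1/144)
  +(−1)^1/∏(1,0,1,1,4,4)! = -1/576  (running 1/192)
⟨..|..⟩ = √(76800/7)·(1/192) = +0.545545

+0.545545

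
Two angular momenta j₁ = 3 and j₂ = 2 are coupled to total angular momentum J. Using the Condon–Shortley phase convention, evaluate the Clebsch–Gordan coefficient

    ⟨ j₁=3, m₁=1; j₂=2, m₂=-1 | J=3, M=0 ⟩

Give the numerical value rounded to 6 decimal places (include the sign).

√[7·2!4!2!/9! · 4!2!1!3!3!3!] = √(96/5)
  +(−1)^0/∏(0,2,2,1,2,1)! = 1/8  (running 1/8)
  +(−1)^1/∏(1,1,1,0,3,2)! = -1/12  (running 1/24)
⟨..|..⟩ = √(96/5)·(1/24) = +0.182574

+0.182574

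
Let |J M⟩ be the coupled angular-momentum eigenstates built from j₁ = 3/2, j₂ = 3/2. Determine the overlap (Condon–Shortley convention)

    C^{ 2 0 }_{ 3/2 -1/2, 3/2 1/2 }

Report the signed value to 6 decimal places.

−√(1/4) = -0.500000

triangle: 1!*2!*2!/6! = 4/720
(j±m)!: 1!*2!*2!*1!*2!*2! = 16
prefactor² = (2J+1)*Δ*N² = 4/9
  k=0: +1/(0!*1!*2!*2!*0!*0!) = 1/4
  k=1: −1/(1!*0!*1!*1!*1!*1!) = -1
Σ = -3/4  ⇒  CG² = 4/9*(-3/4)² = 1/4
CG = −√(1/4) = -0.500000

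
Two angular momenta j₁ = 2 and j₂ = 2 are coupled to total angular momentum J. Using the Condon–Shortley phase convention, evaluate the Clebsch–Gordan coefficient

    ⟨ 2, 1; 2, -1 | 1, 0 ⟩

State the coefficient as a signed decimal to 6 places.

√[3·3!1!1!/6! · 3!1!1!3!1!1!] = √(9/10)
  +(−1)^0/∏(0,3,1,1,0,0)! = 1/6  (running 1/6)
  +(−1)^1/∏(1,2,0,0,1,1)! = -1/2  (running -1/3)
⟨..|..⟩ = √(9/10)·(-1/3) = -0.316228

−√(1/10) = -0.316228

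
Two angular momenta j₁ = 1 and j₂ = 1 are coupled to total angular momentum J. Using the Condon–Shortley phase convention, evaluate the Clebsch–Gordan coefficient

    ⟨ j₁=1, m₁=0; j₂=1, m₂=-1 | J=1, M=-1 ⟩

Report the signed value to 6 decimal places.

triangle: 1!×1!×1!/4! = 1/24
(j±m)!: 1!×1!×0!×2!×0!×2! = 4
prefactor² = (2J+1)×Δ×N² = 1/2
  k=0: +1/(0!×1!×1!×0!×0!×1!) = 1
Σ = 1  ⇒  CG² = 1/2×1² = 1/2
CG = +√(1/2) = +0.707107

+0.707107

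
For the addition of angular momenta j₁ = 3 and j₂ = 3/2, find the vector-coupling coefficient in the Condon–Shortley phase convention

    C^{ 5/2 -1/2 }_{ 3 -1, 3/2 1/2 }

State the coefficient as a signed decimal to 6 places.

−√(1/70) = -0.119523

triangle: 2!·4!·1!/8! = 48/40320
(j±m)!: 2!·4!·2!·1!·2!·3! = 1152
prefactor² = (2J+1)·Δ·N² = 288/35
  k=1: −1/(1!·1!·3!·1!·1!·0!) = -1/6
  k=2: +1/(2!·0!·2!·0!·2!·1!) = 1/8
Σ = -1/24  ⇒  CG² = 288/35·(-1/24)² = 1/70
CG = −√(1/70) = -0.119523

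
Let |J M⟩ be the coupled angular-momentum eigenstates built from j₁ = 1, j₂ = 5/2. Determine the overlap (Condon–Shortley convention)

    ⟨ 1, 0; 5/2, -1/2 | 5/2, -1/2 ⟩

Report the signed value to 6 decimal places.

j₁+j₂−J=1  J+j₁−j₂=1  J−j₁+j₂=4  j₁+j₂+J+1=7
(j₁±m₁, j₂±m₂, J±M) = (1,1,2,3,2,3)
P² = 144/35
sum k=0..1:
  [0] +1/4 = 1/4
  [1] −1/6 = -1/6
S = 1/12
C² = P²·S² = 1/35 ; C = +0.169031

+√(1/35) ≈ +0.169031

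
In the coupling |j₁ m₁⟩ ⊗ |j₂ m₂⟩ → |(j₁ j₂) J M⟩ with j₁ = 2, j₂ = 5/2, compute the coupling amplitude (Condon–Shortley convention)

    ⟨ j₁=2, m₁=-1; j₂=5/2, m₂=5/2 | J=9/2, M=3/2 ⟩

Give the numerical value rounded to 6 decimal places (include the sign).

j₁+j₂−J=0  J+j₁−j₂=4  J−j₁+j₂=5  j₁+j₂+J+1=10
(j₁±m₁, j₂±m₂, J±M) = (1,3,5,0,6,3)
P² = 172800/7
sum k=0..0:
  [0] +1/720 = 1/720
S = 1/720
C² = P²·S² = 1/21 ; C = +0.218218

+0.218218  (= +√(1/21))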